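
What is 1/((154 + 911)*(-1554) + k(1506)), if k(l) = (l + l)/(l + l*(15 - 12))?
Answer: -2/3310019 ≈ -6.0423e-7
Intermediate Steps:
k(l) = 1/2 (k(l) = (2*l)/(l + l*3) = (2*l)/(l + 3*l) = (2*l)/((4*l)) = (2*l)*(1/(4*l)) = 1/2)
1/((154 + 911)*(-1554) + k(1506)) = 1/((154 + 911)*(-1554) + 1/2) = 1/(1065*(-1554) + 1/2) = 1/(-1655010 + 1/2) = 1/(-3310019/2) = -2/3310019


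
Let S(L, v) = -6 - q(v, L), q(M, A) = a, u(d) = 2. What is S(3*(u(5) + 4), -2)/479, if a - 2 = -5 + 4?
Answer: -7/479 ≈ -0.014614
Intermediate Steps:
a = 1 (a = 2 + (-5 + 4) = 2 - 1 = 1)
q(M, A) = 1
S(L, v) = -7 (S(L, v) = -6 - 1*1 = -6 - 1 = -7)
S(3*(u(5) + 4), -2)/479 = -7/479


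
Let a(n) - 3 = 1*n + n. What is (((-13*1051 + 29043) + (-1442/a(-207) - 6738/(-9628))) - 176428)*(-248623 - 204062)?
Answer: 48080253006889775/659518 ≈ 7.2902e+10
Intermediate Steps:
a(n) = 3 + 2*n (a(n) = 3 + (1*n + n) = 3 + (n + n) = 3 + 2*n)
(((-13*1051 + 29043) + (-1442/a(-207) - 6738/(-9628))) - 176428)*(-248623 - 204062) = (((-13*1051 + 29043) + (-1442/(3 + 2*(-207)) - 6738/(-9628))) - 176428)*(-248623 - 204062) = (((-13663 + 29043) + (-1442/(3 - 414) - 6738*(-1/9628))) - 176428)*(-452685) = ((15380 + (-1442/(-411) + 3369/4814)) - 176428)*(-452685) = ((15380 + (-1442*(-1/411) + 3369/4814)) - 176428)*(-452685) = ((15380 + (1442/411 + 3369/4814)) - 176428)*(-452685) = ((15380 + 8326447/1978554) - 176428)*(-452685) = (30438486967/1978554 - 176428)*(-452685) = -318633838145/1978554*(-452685) = 48080253006889775/659518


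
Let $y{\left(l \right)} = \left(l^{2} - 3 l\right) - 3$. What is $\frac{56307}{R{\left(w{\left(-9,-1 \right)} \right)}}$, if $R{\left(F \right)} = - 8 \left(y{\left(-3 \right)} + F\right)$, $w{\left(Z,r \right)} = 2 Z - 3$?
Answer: $\frac{18769}{16} \approx 1173.1$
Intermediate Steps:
$y{\left(l \right)} = -3 + l^{2} - 3 l$
$w{\left(Z,r \right)} = -3 + 2 Z$
$R{\left(F \right)} = -120 - 8 F$ ($R{\left(F \right)} = - 8 \left(\left(-3 + \left(-3\right)^{2} - -9\right) + F\right) = - 8 \left(\left(-3 + 9 + 9\right) + F\right) = - 8 \left(15 + F\right) = -120 - 8 F$)
$\frac{56307}{R{\left(w{\left(-9,-1 \right)} \right)}} = \frac{56307}{-120 - 8 \left(-3 + 2 \left(-9\right)\right)} = \frac{56307}{-120 - 8 \left(-3 - 18\right)} = \frac{56307}{-120 - -168} = \frac{56307}{-120 + 168} = \frac{56307}{48} = 56307 \cdot \frac{1}{48} = \frac{18769}{16}$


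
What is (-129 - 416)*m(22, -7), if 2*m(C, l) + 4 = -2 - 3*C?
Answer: 19620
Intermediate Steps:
m(C, l) = -3 - 3*C/2 (m(C, l) = -2 + (-2 - 3*C)/2 = -2 + (-1 - 3*C/2) = -3 - 3*C/2)
(-129 - 416)*m(22, -7) = (-129 - 416)*(-3 - 3/2*22) = -545*(-3 - 33) = -545*(-36) = 19620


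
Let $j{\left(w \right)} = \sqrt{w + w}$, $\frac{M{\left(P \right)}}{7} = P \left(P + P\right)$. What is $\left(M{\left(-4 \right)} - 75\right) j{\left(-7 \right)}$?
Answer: $149 i \sqrt{14} \approx 557.51 i$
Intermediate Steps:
$M{\left(P \right)} = 14 P^{2}$ ($M{\left(P \right)} = 7 P \left(P + P\right) = 7 P 2 P = 7 \cdot 2 P^{2} = 14 P^{2}$)
$j{\left(w \right)} = \sqrt{2} \sqrt{w}$ ($j{\left(w \right)} = \sqrt{2 w} = \sqrt{2} \sqrt{w}$)
$\left(M{\left(-4 \right)} - 75\right) j{\left(-7 \right)} = \left(14 \left(-4\right)^{2} - 75\right) \sqrt{2} \sqrt{-7} = \left(14 \cdot 16 - 75\right) \sqrt{2} i \sqrt{7} = \left(224 - 75\right) i \sqrt{14} = 149 i \sqrt{14}$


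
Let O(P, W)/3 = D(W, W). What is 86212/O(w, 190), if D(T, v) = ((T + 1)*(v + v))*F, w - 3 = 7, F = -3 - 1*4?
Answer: -3079/54435 ≈ -0.056563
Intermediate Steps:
F = -7 (F = -3 - 4 = -7)
w = 10 (w = 3 + 7 = 10)
D(T, v) = -14*v*(1 + T) (D(T, v) = ((T + 1)*(v + v))*(-7) = ((1 + T)*(2*v))*(-7) = (2*v*(1 + T))*(-7) = -14*v*(1 + T))
O(P, W) = -42*W*(1 + W) (O(P, W) = 3*(-14*W*(1 + W)) = -42*W*(1 + W))
86212/O(w, 190) = 86212/((-42*190*(1 + 190))) = 86212/((-42*190*191)) = 86212/(-1524180) = 86212*(-1/1524180) = -3079/54435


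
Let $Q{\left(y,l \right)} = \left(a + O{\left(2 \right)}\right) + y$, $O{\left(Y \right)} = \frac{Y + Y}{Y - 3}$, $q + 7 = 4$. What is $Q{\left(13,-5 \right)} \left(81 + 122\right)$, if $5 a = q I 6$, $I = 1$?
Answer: $\frac{5481}{5} \approx 1096.2$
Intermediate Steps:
$q = -3$ ($q = -7 + 4 = -3$)
$O{\left(Y \right)} = \frac{2 Y}{-3 + Y}$
$a = - \frac{18}{5}$ ($a = \frac{\left(-3\right) 1 \cdot 6}{5} = \frac{\left(-3\right) 6}{5} = \frac{1}{5} \left(-18\right) = - \frac{18}{5} \approx -3.6$)
$Q{\left(y,l \right)} = - \frac{38}{5} + y$ ($Q{\left(y,l \right)} = \left(- \frac{18}{5} + 2 \cdot 2 \frac{1}{-3 + 2}\right) + y = \left(- \frac{18}{5} + 2 \cdot 2 \frac{1}{-1}\right) + y = \left(- \frac{18}{5} + 2 \cdot 2 \left(-1\right)\right) + y = \left(- \frac{18}{5} - 4\right) + y = - \frac{38}{5} + y$)
$Q{\left(13,-5 \right)} \left(81 + 122\right) = \left(- \frac{38}{5} + 13\right) \left(81 + 122\right) = \frac{27}{5} \cdot 203 = \frac{5481}{5}$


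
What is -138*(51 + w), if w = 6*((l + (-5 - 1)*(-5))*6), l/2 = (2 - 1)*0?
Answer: -156078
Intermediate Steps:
l = 0 (l = 2*((2 - 1)*0) = 2*(1*0) = 2*0 = 0)
w = 1080 (w = 6*((0 + (-5 - 1)*(-5))*6) = 6*((0 - 6*(-5))*6) = 6*((0 + 30)*6) = 6*(30*6) = 6*180 = 1080)
-138*(51 + w) = -138*(51 + 1080) = -138*1131 = -156078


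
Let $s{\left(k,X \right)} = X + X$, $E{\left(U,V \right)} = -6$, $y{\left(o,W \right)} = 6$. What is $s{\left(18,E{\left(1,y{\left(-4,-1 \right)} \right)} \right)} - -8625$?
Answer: $8613$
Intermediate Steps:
$s{\left(k,X \right)} = 2 X$
$s{\left(18,E{\left(1,y{\left(-4,-1 \right)} \right)} \right)} - -8625 = 2 \left(-6\right) - -8625 = -12 + \left(-12964 + 21589\right) = -12 + 8625 = 8613$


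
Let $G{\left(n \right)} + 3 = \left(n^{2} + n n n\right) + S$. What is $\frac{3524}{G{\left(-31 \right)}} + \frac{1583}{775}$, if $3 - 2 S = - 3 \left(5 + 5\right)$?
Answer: $\frac{85770839}{44665575} \approx 1.9203$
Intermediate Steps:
$S = \frac{33}{2}$ ($S = \frac{3}{2} - \frac{\left(-3\right) \left(5 + 5\right)}{2} = \frac{3}{2} - \frac{\left(-3\right) 10}{2} = \frac{3}{2} - -15 = \frac{3}{2} + 15 = \frac{33}{2} \approx 16.5$)
$G{\left(n \right)} = \frac{27}{2} + n^{2} + n^{3}$ ($G{\left(n \right)} = -3 + \left(\left(n^{2} + n n n\right) + \frac{33}{2}\right) = -3 + \left(\left(n^{2} + n^{2} n\right) + \frac{33}{2}\right) = -3 + \left(\left(n^{2} + n^{3}\right) + \frac{33}{2}\right) = -3 + \left(\frac{33}{2} + n^{2} + n^{3}\right) = \frac{27}{2} + n^{2} + n^{3}$)
$\frac{3524}{G{\left(-31 \right)}} + \frac{1583}{775} = \frac{3524}{\frac{27}{2} + \left(-31\right)^{2} + \left(-31\right)^{3}} + \frac{1583}{775} = \frac{3524}{\frac{27}{2} + 961 - 29791} + 1583 \cdot \frac{1}{775} = \frac{3524}{- \frac{57633}{2}} + \frac{1583}{775} = 3524 \left(- \frac{2}{57633}\right) + \frac{1583}{775} = - \frac{7048}{57633} + \frac{1583}{775} = \frac{85770839}{44665575}$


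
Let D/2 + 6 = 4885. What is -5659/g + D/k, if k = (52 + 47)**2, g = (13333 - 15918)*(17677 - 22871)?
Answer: 11905475051/11963002590 ≈ 0.99519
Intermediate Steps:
D = 9758 (D = -12 + 2*4885 = -12 + 9770 = 9758)
g = 13426490 (g = -2585*(-5194) = 13426490)
k = 9801 (k = 99**2 = 9801)
-5659/g + D/k = -5659/13426490 + 9758/9801 = 11905475051/11963002590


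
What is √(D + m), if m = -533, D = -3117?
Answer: 5*I*√146 ≈ 60.415*I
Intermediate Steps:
√(D + m) = √(-3117 - 533) = √(-3650) = 5*I*√146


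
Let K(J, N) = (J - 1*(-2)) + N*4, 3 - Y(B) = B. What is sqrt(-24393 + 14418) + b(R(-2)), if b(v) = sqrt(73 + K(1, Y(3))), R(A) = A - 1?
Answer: 2*sqrt(19) + 5*I*sqrt(399) ≈ 8.7178 + 99.875*I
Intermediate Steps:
R(A) = -1 + A
Y(B) = 3 - B
K(J, N) = 2 + J + 4*N (K(J, N) = (J + 2) + 4*N = (2 + J) + 4*N = 2 + J + 4*N)
b(v) = 2*sqrt(19) (b(v) = sqrt(73 + (2 + 1 + 4*(3 - 1*3))) = sqrt(73 + (2 + 1 + 4*(3 - 3))) = sqrt(73 + (2 + 1 + 4*0)) = sqrt(73 + (2 + 1 + 0)) = sqrt(73 + 3) = sqrt(76) = 2*sqrt(19))
sqrt(-24393 + 14418) + b(R(-2)) = sqrt(-24393 + 14418) + 2*sqrt(19) = sqrt(-9975) + 2*sqrt(19) = 5*I*sqrt(399) + 2*sqrt(19) = 2*sqrt(19) + 5*I*sqrt(399)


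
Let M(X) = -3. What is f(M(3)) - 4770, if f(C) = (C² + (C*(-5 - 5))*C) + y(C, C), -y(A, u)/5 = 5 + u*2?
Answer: -4846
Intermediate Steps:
y(A, u) = -25 - 10*u (y(A, u) = -5*(5 + u*2) = -5*(5 + 2*u) = -25 - 10*u)
f(C) = -25 - 10*C - 9*C² (f(C) = (C² + (C*(-5 - 5))*C) + (-25 - 10*C) = (C² + (C*(-10))*C) + (-25 - 10*C) = (C² + (-10*C)*C) + (-25 - 10*C) = (C² - 10*C²) + (-25 - 10*C) = -9*C² + (-25 - 10*C) = -25 - 10*C - 9*C²)
f(M(3)) - 4770 = (-25 - 10*(-3) - 9*(-3)²) - 4770 = (-25 + 30 - 9*9) - 4770 = (-25 + 30 - 81) - 4770 = -76 - 4770 = -4846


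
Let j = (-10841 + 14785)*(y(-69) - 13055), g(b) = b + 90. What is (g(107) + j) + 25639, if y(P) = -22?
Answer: -51549852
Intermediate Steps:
g(b) = 90 + b
j = -51575688 (j = (-10841 + 14785)*(-22 - 13055) = 3944*(-13077) = -51575688)
(g(107) + j) + 25639 = ((90 + 107) - 51575688) + 25639 = (197 - 51575688) + 25639 = -51575491 + 25639 = -51549852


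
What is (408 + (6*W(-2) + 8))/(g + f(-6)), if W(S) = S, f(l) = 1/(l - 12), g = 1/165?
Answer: -399960/49 ≈ -8162.4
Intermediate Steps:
g = 1/165 ≈ 0.0060606
f(l) = 1/(-12 + l)
(408 + (6*W(-2) + 8))/(g + f(-6)) = (408 + (6*(-2) + 8))/(1/165 + 1/(-12 - 6)) = (408 + (-12 + 8))/(1/165 + 1/(-18)) = (408 - 4)/(1/165 - 1/18) = 404/(-49/990) = 404*(-990/49) = -399960/49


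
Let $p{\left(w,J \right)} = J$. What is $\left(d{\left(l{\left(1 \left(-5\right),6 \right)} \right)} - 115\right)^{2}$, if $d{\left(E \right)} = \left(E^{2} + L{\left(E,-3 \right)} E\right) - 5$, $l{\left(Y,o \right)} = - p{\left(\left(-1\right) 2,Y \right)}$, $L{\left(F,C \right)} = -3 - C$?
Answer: $9025$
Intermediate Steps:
$l{\left(Y,o \right)} = - Y$
$d{\left(E \right)} = -5 + E^{2}$ ($d{\left(E \right)} = \left(E^{2} + \left(-3 - -3\right) E\right) - 5 = \left(E^{2} + \left(-3 + 3\right) E\right) - 5 = \left(E^{2} + 0 E\right) - 5 = \left(E^{2} + 0\right) - 5 = E^{2} - 5 = -5 + E^{2}$)
$\left(d{\left(l{\left(1 \left(-5\right),6 \right)} \right)} - 115\right)^{2} = \left(\left(-5 + \left(- 1 \left(-5\right)\right)^{2}\right) - 115\right)^{2} = \left(\left(-5 + \left(\left(-1\right) \left(-5\right)\right)^{2}\right) - 115\right)^{2} = \left(\left(-5 + 5^{2}\right) - 115\right)^{2} = \left(\left(-5 + 25\right) - 115\right)^{2} = \left(20 - 115\right)^{2} = \left(-95\right)^{2} = 9025$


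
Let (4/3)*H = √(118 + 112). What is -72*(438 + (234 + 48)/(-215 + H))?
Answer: -2318890032/73753 + 121824*√230/368765 ≈ -31436.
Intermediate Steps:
H = 3*√230/4 (H = 3*√(118 + 112)/4 = 3*√230/4 ≈ 11.374)
-72*(438 + (234 + 48)/(-215 + H)) = -72*(438 + (234 + 48)/(-215 + 3*√230/4)) = -72*(438 + 282/(-215 + 3*√230/4)) = -31536 - 20304/(-215 + 3*√230/4)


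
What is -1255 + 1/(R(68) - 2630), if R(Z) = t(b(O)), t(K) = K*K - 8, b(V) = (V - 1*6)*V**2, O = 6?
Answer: -3310691/2638 ≈ -1255.0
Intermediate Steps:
b(V) = V**2*(-6 + V) (b(V) = (V - 6)*V**2 = (-6 + V)*V**2 = V**2*(-6 + V))
t(K) = -8 + K**2 (t(K) = K**2 - 8 = -8 + K**2)
R(Z) = -8 (R(Z) = -8 + (6**2*(-6 + 6))**2 = -8 + (36*0)**2 = -8 + 0**2 = -8 + 0 = -8)
-1255 + 1/(R(68) - 2630) = -1255 + 1/(-8 - 2630) = -1255 + 1/(-2638) = -1255 - 1/2638 = -3310691/2638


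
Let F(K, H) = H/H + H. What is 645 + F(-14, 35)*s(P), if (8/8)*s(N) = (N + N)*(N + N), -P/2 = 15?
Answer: 130245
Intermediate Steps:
F(K, H) = 1 + H
P = -30 (P = -2*15 = -30)
s(N) = 4*N² (s(N) = (N + N)*(N + N) = (2*N)*(2*N) = 4*N²)
645 + F(-14, 35)*s(P) = 645 + (1 + 35)*(4*(-30)²) = 645 + 36*(4*900) = 645 + 36*3600 = 645 + 129600 = 130245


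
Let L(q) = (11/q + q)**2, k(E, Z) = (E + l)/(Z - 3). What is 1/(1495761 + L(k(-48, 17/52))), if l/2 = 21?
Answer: 1880783424/2813298517581289 ≈ 6.6853e-7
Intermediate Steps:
l = 42 (l = 2*21 = 42)
k(E, Z) = (42 + E)/(-3 + Z) (k(E, Z) = (E + 42)/(Z - 3) = (42 + E)/(-3 + Z))
L(q) = (q + 11/q)**2
1/(1495761 + L(k(-48, 17/52))) = 1/(1495761 + (11 + ((42 - 48)/(-3 + 17/52))**2)**2/((42 - 48)/(-3 + 17/52))**2) = 1/(1495761 + (11 + (-6/(-3 + 17*(1/52)))**2)**2/(-6/(-3 + 17*(1/52)))**2) = 1/(1495761 + (11 + (-6/(-3 + 17/52))**2)**2/(-6/(-3 + 17/52))**2) = 1/(1495761 + (11 + (-6/(-139/52))**2)**2/(-6/(-139/52))**2) = 1/(1495761 + (11 + (-52/139*(-6))**2)**2/(-52/139*(-6))**2) = 1/(1495761 + (11 + (312/139)**2)**2/(312/139)**2) = 1/(1495761 + 19321*(11 + 97344/19321)**2/97344) = 1/(1495761 + 19321*(309875/19321)**2/97344) = 1/(1495761 + (19321/97344)*(96022515625/373301041)) = 1/(1495761 + 96022515625/1880783424) = 1/(2813298517581289/1880783424) = 1880783424/2813298517581289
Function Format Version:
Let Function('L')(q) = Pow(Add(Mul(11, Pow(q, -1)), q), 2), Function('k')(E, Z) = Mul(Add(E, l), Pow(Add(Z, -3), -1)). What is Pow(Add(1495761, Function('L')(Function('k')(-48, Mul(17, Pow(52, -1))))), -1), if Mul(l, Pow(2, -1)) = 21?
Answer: Rational(1880783424, 2813298517581289) ≈ 6.6853e-7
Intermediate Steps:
l = 42 (l = Mul(2, 21) = 42)
Function('k')(E, Z) = Mul(Pow(Add(-3, Z), -1), Add(42, E)) (Function('k')(E, Z) = Mul(Add(E, 42), Pow(Add(Z, -3), -1)) = Mul(Add(42, E), Pow(Add(-3, Z), -1)) = Mul(Pow(Add(-3, Z), -1), Add(42, E)))
Function('L')(q) = Pow(Add(q, Mul(11, Pow(q, -1))), 2)
Pow(Add(1495761, Function('L')(Function('k')(-48, Mul(17, Pow(52, -1))))), -1) = Pow(Add(1495761, Mul(Pow(Mul(Pow(Add(-3, Mul(17, Pow(52, -1))), -1), Add(42, -48)), -2), Pow(Add(11, Pow(Mul(Pow(Add(-3, Mul(17, Pow(52, -1))), -1), Add(42, -48)), 2)), 2))), -1) = Pow(Add(1495761, Mul(Pow(Mul(Pow(Add(-3, Mul(17, Rational(1, 52))), -1), -6), -2), Pow(Add(11, Pow(Mul(Pow(Add(-3, Mul(17, Rational(1, 52))), -1), -6), 2)), 2))), -1) = Pow(Add(1495761, Mul(Pow(Mul(Pow(Add(-3, Rational(17, 52)), -1), -6), -2), Pow(Add(11, Pow(Mul(Pow(Add(-3, Rational(17, 52)), -1), -6), 2)), 2))), -1) = Pow(Add(1495761, Mul(Pow(Mul(Pow(Rational(-139, 52), -1), -6), -2), Pow(Add(11, Pow(Mul(Pow(Rational(-139, 52), -1), -6), 2)), 2))), -1) = Pow(Add(1495761, Mul(Pow(Mul(Rational(-52, 139), -6), -2), Pow(Add(11, Pow(Mul(Rational(-52, 139), -6), 2)), 2))), -1) = Pow(Add(1495761, Mul(Pow(Rational(312, 139), -2), Pow(Add(11, Pow(Rational(312, 139), 2)), 2))), -1) = Pow(Add(1495761, Mul(Rational(19321, 97344), Pow(Add(11, Rational(97344, 19321)), 2))), -1) = Pow(Add(1495761, Mul(Rational(19321, 97344), Pow(Rational(309875, 19321), 2))), -1) = Pow(Add(1495761, Mul(Rational(19321, 97344), Rational(96022515625, 373301041))), -1) = Pow(Add(1495761, Rational(96022515625, 1880783424)), -1) = Pow(Rational(2813298517581289, 1880783424), -1) = Rational(1880783424, 2813298517581289)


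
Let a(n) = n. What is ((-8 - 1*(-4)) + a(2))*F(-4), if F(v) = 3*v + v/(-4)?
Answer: 22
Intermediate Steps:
F(v) = 11*v/4 (F(v) = 3*v + v*(-1/4) = 3*v - v/4 = 11*v/4)
((-8 - 1*(-4)) + a(2))*F(-4) = ((-8 - 1*(-4)) + 2)*((11/4)*(-4)) = ((-8 + 4) + 2)*(-11) = (-4 + 2)*(-11) = -2*(-11) = 22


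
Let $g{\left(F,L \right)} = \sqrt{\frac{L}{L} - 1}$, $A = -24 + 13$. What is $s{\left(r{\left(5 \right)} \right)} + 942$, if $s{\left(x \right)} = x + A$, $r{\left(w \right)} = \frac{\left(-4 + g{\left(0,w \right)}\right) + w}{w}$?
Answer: $\frac{4656}{5} \approx 931.2$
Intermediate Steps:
$A = -11$
$g{\left(F,L \right)} = 0$ ($g{\left(F,L \right)} = \sqrt{1 - 1} = \sqrt{0} = 0$)
$r{\left(w \right)} = \frac{-4 + w}{w}$ ($r{\left(w \right)} = \frac{\left(-4 + 0\right) + w}{w} = \frac{-4 + w}{w}$)
$s{\left(x \right)} = -11 + x$ ($s{\left(x \right)} = x - 11 = -11 + x$)
$s{\left(r{\left(5 \right)} \right)} + 942 = \left(-11 + \frac{-4 + 5}{5}\right) + 942 = \left(-11 + \frac{1}{5} \cdot 1\right) + 942 = \left(-11 + \frac{1}{5}\right) + 942 = - \frac{54}{5} + 942 = \frac{4656}{5}$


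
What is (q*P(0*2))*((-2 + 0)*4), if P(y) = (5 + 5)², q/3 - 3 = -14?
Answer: 26400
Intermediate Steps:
q = -33 (q = 9 + 3*(-14) = 9 - 42 = -33)
P(y) = 100 (P(y) = 10² = 100)
(q*P(0*2))*((-2 + 0)*4) = (-33*100)*((-2 + 0)*4) = -(-6600)*4 = -3300*(-8) = 26400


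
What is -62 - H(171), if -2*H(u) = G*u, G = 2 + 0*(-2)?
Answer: 109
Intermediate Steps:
G = 2 (G = 2 + 0 = 2)
H(u) = -u
-62 - H(171) = -62 - (-1)*171 = -62 - 1*(-171) = -62 + 171 = 109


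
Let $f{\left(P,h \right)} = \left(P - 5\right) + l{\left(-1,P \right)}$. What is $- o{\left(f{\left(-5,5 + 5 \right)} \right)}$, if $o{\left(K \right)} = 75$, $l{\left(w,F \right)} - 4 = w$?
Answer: $-75$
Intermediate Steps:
$l{\left(w,F \right)} = 4 + w$
$f{\left(P,h \right)} = -2 + P$ ($f{\left(P,h \right)} = \left(P - 5\right) + \left(4 - 1\right) = \left(-5 + P\right) + 3 = -2 + P$)
$- o{\left(f{\left(-5,5 + 5 \right)} \right)} = \left(-1\right) 75 = -75$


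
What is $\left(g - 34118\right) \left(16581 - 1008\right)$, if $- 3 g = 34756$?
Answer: $-711738010$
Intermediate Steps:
$g = - \frac{34756}{3}$ ($g = \left(- \frac{1}{3}\right) 34756 = - \frac{34756}{3} \approx -11585.0$)
$\left(g - 34118\right) \left(16581 - 1008\right) = \left(- \frac{34756}{3} - 34118\right) \left(16581 - 1008\right) = \left(- \frac{137110}{3}\right) 15573 = -711738010$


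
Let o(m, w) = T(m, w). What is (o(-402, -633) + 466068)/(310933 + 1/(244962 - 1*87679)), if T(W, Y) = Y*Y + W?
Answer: 9084194231/3260298336 ≈ 2.7863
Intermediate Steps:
T(W, Y) = W + Y² (T(W, Y) = Y² + W = W + Y²)
o(m, w) = m + w²
(o(-402, -633) + 466068)/(310933 + 1/(244962 - 1*87679)) = ((-402 + (-633)²) + 466068)/(310933 + 1/(244962 - 1*87679)) = ((-402 + 400689) + 466068)/(310933 + 1/(244962 - 87679)) = (400287 + 466068)/(310933 + 1/157283) = 866355/(310933 + 1/157283) = 866355/(48904475040/157283) = 866355*(157283/48904475040) = 9084194231/3260298336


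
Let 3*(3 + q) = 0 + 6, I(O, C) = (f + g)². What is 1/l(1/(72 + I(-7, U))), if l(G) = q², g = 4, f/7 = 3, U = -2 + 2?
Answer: 1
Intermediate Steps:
U = 0
f = 21 (f = 7*3 = 21)
I(O, C) = 625 (I(O, C) = (21 + 4)² = 25² = 625)
q = -1 (q = -3 + (0 + 6)/3 = -3 + (⅓)*6 = -3 + 2 = -1)
l(G) = 1 (l(G) = (-1)² = 1)
1/l(1/(72 + I(-7, U))) = 1/1 = 1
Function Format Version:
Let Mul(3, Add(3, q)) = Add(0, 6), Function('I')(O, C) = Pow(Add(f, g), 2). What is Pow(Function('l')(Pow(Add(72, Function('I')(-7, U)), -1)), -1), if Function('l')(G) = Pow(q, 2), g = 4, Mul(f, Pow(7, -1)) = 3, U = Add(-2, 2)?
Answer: 1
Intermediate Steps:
U = 0
f = 21 (f = Mul(7, 3) = 21)
Function('I')(O, C) = 625 (Function('I')(O, C) = Pow(Add(21, 4), 2) = Pow(25, 2) = 625)
q = -1 (q = Add(-3, Mul(Rational(1, 3), Add(0, 6))) = Add(-3, Mul(Rational(1, 3), 6)) = Add(-3, 2) = -1)
Function('l')(G) = 1 (Function('l')(G) = Pow(-1, 2) = 1)
Pow(Function('l')(Pow(Add(72, Function('I')(-7, U)), -1)), -1) = Pow(1, -1) = 1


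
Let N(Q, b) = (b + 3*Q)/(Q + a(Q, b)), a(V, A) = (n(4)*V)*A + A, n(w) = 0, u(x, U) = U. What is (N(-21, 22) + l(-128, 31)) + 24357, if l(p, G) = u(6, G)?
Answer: 24347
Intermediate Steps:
l(p, G) = G
a(V, A) = A (a(V, A) = (0*V)*A + A = 0*A + A = 0 + A = A)
N(Q, b) = (b + 3*Q)/(Q + b)
(N(-21, 22) + l(-128, 31)) + 24357 = ((22 + 3*(-21))/(-21 + 22) + 31) + 24357 = ((22 - 63)/1 + 31) + 24357 = (1*(-41) + 31) + 24357 = (-41 + 31) + 24357 = -10 + 24357 = 24347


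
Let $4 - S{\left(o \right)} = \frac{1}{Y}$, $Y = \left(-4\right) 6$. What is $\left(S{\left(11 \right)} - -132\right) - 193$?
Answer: $- \frac{1367}{24} \approx -56.958$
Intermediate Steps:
$Y = -24$
$S{\left(o \right)} = \frac{97}{24}$ ($S{\left(o \right)} = 4 - \frac{1}{-24} = 4 - - \frac{1}{24} = 4 + \frac{1}{24} = \frac{97}{24}$)
$\left(S{\left(11 \right)} - -132\right) - 193 = \left(\frac{97}{24} - -132\right) - 193 = \left(\frac{97}{24} + 132\right) - 193 = \frac{3265}{24} - 193 = - \frac{1367}{24}$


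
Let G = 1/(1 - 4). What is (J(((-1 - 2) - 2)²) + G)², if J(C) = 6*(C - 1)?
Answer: 185761/9 ≈ 20640.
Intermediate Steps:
J(C) = -6 + 6*C (J(C) = 6*(-1 + C) = -6 + 6*C)
G = -⅓ (G = 1/(-3) = -⅓ ≈ -0.33333)
(J(((-1 - 2) - 2)²) + G)² = ((-6 + 6*((-1 - 2) - 2)²) - ⅓)² = ((-6 + 6*(-3 - 2)²) - ⅓)² = ((-6 + 6*(-5)²) - ⅓)² = ((-6 + 6*25) - ⅓)² = ((-6 + 150) - ⅓)² = (144 - ⅓)² = (431/3)² = 185761/9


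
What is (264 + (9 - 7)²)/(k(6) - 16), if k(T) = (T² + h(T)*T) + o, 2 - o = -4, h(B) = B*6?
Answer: 134/121 ≈ 1.1074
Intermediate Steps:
h(B) = 6*B
o = 6 (o = 2 - 1*(-4) = 2 + 4 = 6)
k(T) = 6 + 7*T² (k(T) = (T² + (6*T)*T) + 6 = (T² + 6*T²) + 6 = 7*T² + 6 = 6 + 7*T²)
(264 + (9 - 7)²)/(k(6) - 16) = (264 + (9 - 7)²)/((6 + 7*6²) - 16) = (264 + 2²)/((6 + 7*36) - 16) = (264 + 4)/((6 + 252) - 16) = 268/(258 - 16) = 268/242 = 268*(1/242) = 134/121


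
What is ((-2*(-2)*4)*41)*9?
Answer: 5904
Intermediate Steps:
((-2*(-2)*4)*41)*9 = ((-1*(-4)*4)*41)*9 = ((4*4)*41)*9 = (16*41)*9 = 656*9 = 5904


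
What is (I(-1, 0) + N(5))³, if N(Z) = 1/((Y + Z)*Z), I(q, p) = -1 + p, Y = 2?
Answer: -39304/42875 ≈ -0.91671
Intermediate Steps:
N(Z) = 1/(Z*(2 + Z)) (N(Z) = 1/((2 + Z)*Z) = 1/(Z*(2 + Z)))
(I(-1, 0) + N(5))³ = ((-1 + 0) + 1/(5*(2 + 5)))³ = (-1 + (⅕)/7)³ = (-1 + (⅕)*(⅐))³ = (-1 + 1/35)³ = (-34/35)³ = -39304/42875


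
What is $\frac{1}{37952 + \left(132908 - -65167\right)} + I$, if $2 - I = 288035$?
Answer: $- \frac{67983564890}{236027} \approx -2.8803 \cdot 10^{5}$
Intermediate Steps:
$I = -288033$ ($I = 2 - 288035 = -288033$)
$\frac{1}{37952 + \left(132908 - -65167\right)} + I = \frac{1}{37952 + \left(132908 - -65167\right)} - 288033 = \frac{1}{37952 + \left(132908 + 65167\right)} - 288033 = \frac{1}{37952 + 198075} - 288033 = \frac{1}{236027} - 288033 = - \frac{67983564890}{236027}$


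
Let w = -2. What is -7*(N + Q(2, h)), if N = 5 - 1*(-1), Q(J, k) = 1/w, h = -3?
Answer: -77/2 ≈ -38.500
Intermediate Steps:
Q(J, k) = -½ (Q(J, k) = 1/(-2) = -½)
N = 6 (N = 5 + 1 = 6)
-7*(N + Q(2, h)) = -7*(6 - ½) = -7*11/2 = -77/2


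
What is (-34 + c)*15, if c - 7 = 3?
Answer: -360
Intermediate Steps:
c = 10 (c = 7 + 3 = 10)
(-34 + c)*15 = (-34 + 10)*15 = -24*15 = -360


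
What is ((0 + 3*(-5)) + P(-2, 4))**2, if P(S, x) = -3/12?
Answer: 3721/16 ≈ 232.56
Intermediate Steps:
P(S, x) = -1/4 (P(S, x) = -3*1/12 = -1/4)
((0 + 3*(-5)) + P(-2, 4))**2 = ((0 + 3*(-5)) - 1/4)**2 = ((0 - 15) - 1/4)**2 = (-15 - 1/4)**2 = (-61/4)**2 = 3721/16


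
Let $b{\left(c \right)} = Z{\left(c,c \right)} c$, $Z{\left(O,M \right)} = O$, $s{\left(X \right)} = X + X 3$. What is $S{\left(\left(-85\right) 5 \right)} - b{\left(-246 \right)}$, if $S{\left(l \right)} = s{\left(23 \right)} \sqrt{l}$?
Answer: $-60516 + 460 i \sqrt{17} \approx -60516.0 + 1896.6 i$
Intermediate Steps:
$s{\left(X \right)} = 4 X$ ($s{\left(X \right)} = X + 3 X = 4 X$)
$S{\left(l \right)} = 92 \sqrt{l}$ ($S{\left(l \right)} = 4 \cdot 23 \sqrt{l} = 92 \sqrt{l}$)
$b{\left(c \right)} = c^{2}$ ($b{\left(c \right)} = c c = c^{2}$)
$S{\left(\left(-85\right) 5 \right)} - b{\left(-246 \right)} = 92 \sqrt{\left(-85\right) 5} - \left(-246\right)^{2} = 92 \sqrt{-425} - 60516 = 92 \cdot 5 i \sqrt{17} - 60516 = 460 i \sqrt{17} - 60516 = -60516 + 460 i \sqrt{17}$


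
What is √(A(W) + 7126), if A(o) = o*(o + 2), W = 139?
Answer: 5*√1069 ≈ 163.48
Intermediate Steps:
A(o) = o*(2 + o)
√(A(W) + 7126) = √(139*(2 + 139) + 7126) = √(139*141 + 7126) = √(19599 + 7126) = √26725 = 5*√1069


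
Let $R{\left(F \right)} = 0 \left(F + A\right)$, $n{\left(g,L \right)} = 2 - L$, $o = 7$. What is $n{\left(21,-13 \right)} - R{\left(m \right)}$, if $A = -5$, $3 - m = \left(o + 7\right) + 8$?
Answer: $15$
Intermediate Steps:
$m = -19$ ($m = 3 - \left(\left(7 + 7\right) + 8\right) = 3 - \left(14 + 8\right) = 3 - 22 = -19$)
$R{\left(F \right)} = 0$ ($R{\left(F \right)} = 0 \left(F - 5\right) = 0 \left(-5 + F\right) = 0$)
$n{\left(21,-13 \right)} - R{\left(m \right)} = \left(2 - -13\right) - 0 = \left(2 + 13\right) + 0 = 15 + 0 = 15$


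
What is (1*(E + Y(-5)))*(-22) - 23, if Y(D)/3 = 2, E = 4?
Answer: -243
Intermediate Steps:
Y(D) = 6 (Y(D) = 3*2 = 6)
(1*(E + Y(-5)))*(-22) - 23 = (1*(4 + 6))*(-22) - 23 = (1*10)*(-22) - 23 = 10*(-22) - 23 = -220 - 23 = -243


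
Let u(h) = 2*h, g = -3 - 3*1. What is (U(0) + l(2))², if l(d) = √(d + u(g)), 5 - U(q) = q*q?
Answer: (5 + I*√10)² ≈ 15.0 + 31.623*I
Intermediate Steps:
g = -6 (g = -3 - 3 = -6)
U(q) = 5 - q² (U(q) = 5 - q*q = 5 - q²)
l(d) = √(-12 + d) (l(d) = √(d + 2*(-6)) = √(d - 12) = √(-12 + d))
(U(0) + l(2))² = ((5 - 1*0²) + √(-12 + 2))² = ((5 - 1*0) + √(-10))² = ((5 + 0) + I*√10)² = (5 + I*√10)²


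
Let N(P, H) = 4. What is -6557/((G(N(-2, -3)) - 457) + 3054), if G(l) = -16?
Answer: -6557/2581 ≈ -2.5405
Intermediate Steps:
-6557/((G(N(-2, -3)) - 457) + 3054) = -6557/((-16 - 457) + 3054) = -6557/(-473 + 3054) = -6557/2581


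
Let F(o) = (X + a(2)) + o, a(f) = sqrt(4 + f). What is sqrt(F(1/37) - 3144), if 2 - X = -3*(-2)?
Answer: sqrt(-4309575 + 1369*sqrt(6))/37 ≈ 56.085*I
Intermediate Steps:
X = -4 (X = 2 - (-3)*(-2) = 2 - 1*6 = 2 - 6 = -4)
F(o) = -4 + o + sqrt(6) (F(o) = (-4 + sqrt(4 + 2)) + o = (-4 + sqrt(6)) + o = -4 + o + sqrt(6))
sqrt(F(1/37) - 3144) = sqrt((-4 + 1/37 + sqrt(6)) - 3144) = sqrt((-147/37 + sqrt(6)) - 3144) = sqrt(-116475/37 + sqrt(6))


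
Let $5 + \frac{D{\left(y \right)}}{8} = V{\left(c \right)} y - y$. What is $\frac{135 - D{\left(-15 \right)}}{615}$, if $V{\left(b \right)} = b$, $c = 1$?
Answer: $\frac{35}{123} \approx 0.28455$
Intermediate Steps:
$D{\left(y \right)} = -40$ ($D{\left(y \right)} = -40 + 8 \left(1 y - y\right) = -40 + 8 \left(y - y\right) = -40 + 8 \cdot 0 = -40 + 0 = -40$)
$\frac{135 - D{\left(-15 \right)}}{615} = \frac{135 - -40}{615} = \left(135 + 40\right) \frac{1}{615} = 175 \cdot \frac{1}{615} = \frac{35}{123}$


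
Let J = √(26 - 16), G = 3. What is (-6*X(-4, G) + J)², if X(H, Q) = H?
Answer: (24 + √10)² ≈ 737.79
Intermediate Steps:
J = √10 ≈ 3.1623
(-6*X(-4, G) + J)² = (-6*(-4) + √10)² = (24 + √10)²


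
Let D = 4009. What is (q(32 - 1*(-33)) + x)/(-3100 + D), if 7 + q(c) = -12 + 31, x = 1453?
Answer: 1465/909 ≈ 1.6117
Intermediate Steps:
q(c) = 12 (q(c) = -7 + (-12 + 31) = -7 + 19 = 12)
(q(32 - 1*(-33)) + x)/(-3100 + D) = (12 + 1453)/(-3100 + 4009) = 1465/909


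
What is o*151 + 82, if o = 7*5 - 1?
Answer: 5216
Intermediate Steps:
o = 34 (o = 35 - 1 = 34)
o*151 + 82 = 34*151 + 82 = 5134 + 82 = 5216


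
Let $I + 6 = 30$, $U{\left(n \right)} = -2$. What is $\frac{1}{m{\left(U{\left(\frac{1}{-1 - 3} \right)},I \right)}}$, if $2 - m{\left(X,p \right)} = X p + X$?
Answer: $\frac{1}{52} \approx 0.019231$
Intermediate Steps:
$I = 24$ ($I = -6 + 30 = 24$)
$m{\left(X,p \right)} = 2 - X - X p$ ($m{\left(X,p \right)} = 2 - \left(X p + X\right) = 2 - \left(X + X p\right) = 2 - X - X p$)
$\frac{1}{m{\left(U{\left(\frac{1}{-1 - 3} \right)},I \right)}} = \frac{1}{2 - -2 - \left(-2\right) 24} = \frac{1}{2 + 2 + 48} = \frac{1}{52}$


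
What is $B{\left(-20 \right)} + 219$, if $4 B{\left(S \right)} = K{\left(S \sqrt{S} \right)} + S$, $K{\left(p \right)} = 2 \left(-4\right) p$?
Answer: $214 + 80 i \sqrt{5} \approx 214.0 + 178.89 i$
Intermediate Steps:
$K{\left(p \right)} = - 8 p$
$B{\left(S \right)} = - 2 S^{\frac{3}{2}} + \frac{S}{4}$ ($B{\left(S \right)} = \frac{- 8 S \sqrt{S} + S}{4} = \frac{- 8 S^{\frac{3}{2}} + S}{4} = \frac{S - 8 S^{\frac{3}{2}}}{4} = - 2 S^{\frac{3}{2}} + \frac{S}{4}$)
$B{\left(-20 \right)} + 219 = \left(- 2 \left(-20\right)^{\frac{3}{2}} + \frac{1}{4} \left(-20\right)\right) + 219 = \left(- 2 \left(- 40 i \sqrt{5}\right) - 5\right) + 219 = \left(80 i \sqrt{5} - 5\right) + 219 = \left(-5 + 80 i \sqrt{5}\right) + 219 = 214 + 80 i \sqrt{5}$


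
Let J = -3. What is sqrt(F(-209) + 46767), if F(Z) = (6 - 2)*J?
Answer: 3*sqrt(5195) ≈ 216.23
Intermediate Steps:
F(Z) = -12 (F(Z) = (6 - 2)*(-3) = 4*(-3) = -12)
sqrt(F(-209) + 46767) = sqrt(-12 + 46767) = sqrt(46755) = 3*sqrt(5195)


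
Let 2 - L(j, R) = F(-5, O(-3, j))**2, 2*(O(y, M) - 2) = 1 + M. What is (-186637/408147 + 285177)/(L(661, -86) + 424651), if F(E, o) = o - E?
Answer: 116393950382/126692502123 ≈ 0.91871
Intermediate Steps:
O(y, M) = 5/2 + M/2 (O(y, M) = 2 + (1 + M)/2 = 2 + (1/2 + M/2) = 5/2 + M/2)
L(j, R) = 2 - (15/2 + j/2)**2 (L(j, R) = 2 - ((5/2 + j/2) - 1*(-5))**2 = 2 - ((5/2 + j/2) + 5)**2 = 2 - (15/2 + j/2)**2)
(-186637/408147 + 285177)/(L(661, -86) + 424651) = (-186637/408147 + 285177)/((2 - (15 + 661)**2/4) + 424651) = (-186637*1/408147 + 285177)/((2 - 1/4*676**2) + 424651) = (-186637/408147 + 285177)/((2 - 1/4*456976) + 424651) = 116393950382/(408147*((2 - 114244) + 424651)) = 116393950382/(408147*(-114242 + 424651)) = (116393950382/408147)/310409 = (116393950382/408147)*(1/310409) = 116393950382/126692502123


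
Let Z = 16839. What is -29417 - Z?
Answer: -46256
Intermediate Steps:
-29417 - Z = -29417 - 1*16839 = -29417 - 16839 = -46256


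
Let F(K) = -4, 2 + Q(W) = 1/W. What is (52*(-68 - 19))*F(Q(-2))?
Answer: 18096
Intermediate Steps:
Q(W) = -2 + 1/W
(52*(-68 - 19))*F(Q(-2)) = (52*(-68 - 19))*(-4) = (52*(-87))*(-4) = -4524*(-4) = 18096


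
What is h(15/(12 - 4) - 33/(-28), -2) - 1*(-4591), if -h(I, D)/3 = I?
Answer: 256583/56 ≈ 4581.8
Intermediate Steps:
h(I, D) = -3*I
h(15/(12 - 4) - 33/(-28), -2) - 1*(-4591) = -3*(15/(12 - 4) - 33/(-28)) - 1*(-4591) = -3*(15/8 - 33*(-1/28)) + 4591 = -3*(15*(1/8) + 33/28) + 4591 = -3*(15/8 + 33/28) + 4591 = -3*171/56 + 4591 = -513/56 + 4591 = 256583/56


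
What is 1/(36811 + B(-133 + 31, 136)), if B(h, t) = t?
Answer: 1/36947 ≈ 2.7066e-5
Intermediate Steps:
1/(36811 + B(-133 + 31, 136)) = 1/(36811 + 136) = 1/36947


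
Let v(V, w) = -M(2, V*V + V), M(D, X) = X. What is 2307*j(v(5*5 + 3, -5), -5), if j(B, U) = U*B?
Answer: 9366420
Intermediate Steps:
v(V, w) = -V - V² (v(V, w) = -(V*V + V) = -(V² + V) = -(V + V²) = -V - V²)
j(B, U) = B*U
2307*j(v(5*5 + 3, -5), -5) = 2307*(-(5*5 + 3)*(1 + (5*5 + 3))*(-5)) = 2307*(-(25 + 3)*(1 + (25 + 3))*(-5)) = 2307*(-1*28*(1 + 28)*(-5)) = 2307*(-1*28*29*(-5)) = 2307*(-812*(-5)) = 2307*4060 = 9366420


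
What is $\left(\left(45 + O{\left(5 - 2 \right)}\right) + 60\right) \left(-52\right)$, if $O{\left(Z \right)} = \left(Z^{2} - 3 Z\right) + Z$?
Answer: $-5616$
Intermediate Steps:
$O{\left(Z \right)} = Z^{2} - 2 Z$
$\left(\left(45 + O{\left(5 - 2 \right)}\right) + 60\right) \left(-52\right) = \left(\left(45 + \left(5 - 2\right) \left(-2 + \left(5 - 2\right)\right)\right) + 60\right) \left(-52\right) = \left(\left(45 + 3 \left(-2 + 3\right)\right) + 60\right) \left(-52\right) = \left(\left(45 + 3 \cdot 1\right) + 60\right) \left(-52\right) = \left(\left(45 + 3\right) + 60\right) \left(-52\right) = \left(48 + 60\right) \left(-52\right) = 108 \left(-52\right) = -5616$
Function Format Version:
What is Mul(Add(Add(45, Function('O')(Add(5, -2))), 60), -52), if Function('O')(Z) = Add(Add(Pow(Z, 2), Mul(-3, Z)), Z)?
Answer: -5616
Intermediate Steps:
Function('O')(Z) = Add(Pow(Z, 2), Mul(-2, Z))
Mul(Add(Add(45, Function('O')(Add(5, -2))), 60), -52) = Mul(Add(Add(45, Mul(Add(5, -2), Add(-2, Add(5, -2)))), 60), -52) = Mul(Add(Add(45, Mul(3, Add(-2, 3))), 60), -52) = Mul(Add(Add(45, Mul(3, 1)), 60), -52) = Mul(Add(Add(45, 3), 60), -52) = Mul(Add(48, 60), -52) = Mul(108, -52) = -5616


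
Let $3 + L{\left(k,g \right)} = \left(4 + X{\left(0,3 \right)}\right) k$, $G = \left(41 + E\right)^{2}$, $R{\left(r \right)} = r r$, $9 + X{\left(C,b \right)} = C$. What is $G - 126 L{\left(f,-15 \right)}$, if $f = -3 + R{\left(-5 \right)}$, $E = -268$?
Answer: $65767$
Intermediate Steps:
$X{\left(C,b \right)} = -9 + C$
$R{\left(r \right)} = r^{2}$
$f = 22$ ($f = -3 + \left(-5\right)^{2} = -3 + 25 = 22$)
$G = 51529$ ($G = \left(41 - 268\right)^{2} = \left(-227\right)^{2} = 51529$)
$L{\left(k,g \right)} = -3 - 5 k$ ($L{\left(k,g \right)} = -3 + \left(4 + \left(-9 + 0\right)\right) k = -3 + \left(4 - 9\right) k = -3 - 5 k$)
$G - 126 L{\left(f,-15 \right)} = 51529 - 126 \left(-3 - 110\right) = 51529 - -14238 = 51529 + 14238 = 65767$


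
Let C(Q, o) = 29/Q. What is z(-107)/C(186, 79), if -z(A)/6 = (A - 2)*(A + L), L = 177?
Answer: 8515080/29 ≈ 2.9362e+5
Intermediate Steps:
z(A) = -6*(-2 + A)*(177 + A) (z(A) = -6*(A - 2)*(A + 177) = -6*(-2 + A)*(177 + A))
z(-107)/C(186, 79) = (2124 - 1050*(-107) - 6*(-107)**2)/((29/186)) = (2124 + 112350 - 6*11449)/((29*(1/186))) = (2124 + 112350 - 68694)/(29/186) = 45780*(186/29) = 8515080/29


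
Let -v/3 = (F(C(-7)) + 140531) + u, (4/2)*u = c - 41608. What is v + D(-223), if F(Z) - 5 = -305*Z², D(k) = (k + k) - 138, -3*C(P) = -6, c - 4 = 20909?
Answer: -774979/2 ≈ -3.8749e+5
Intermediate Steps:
c = 20913 (c = 4 + 20909 = 20913)
C(P) = 2 (C(P) = -⅓*(-6) = 2)
D(k) = -138 + 2*k (D(k) = 2*k - 138 = -138 + 2*k)
F(Z) = 5 - 305*Z²
u = -20695/2 (u = (20913 - 41608)/2 = (½)*(-20695) = -20695/2 ≈ -10348.)
v = -773811/2 (v = -3*(((5 - 305*2²) + 140531) - 20695/2) = -3*(((5 - 305*4) + 140531) - 20695/2) = -3*(((5 - 1220) + 140531) - 20695/2) = -3*((-1215 + 140531) - 20695/2) = -3*(139316 - 20695/2) = -3*257937/2 = -773811/2 ≈ -3.8691e+5)
v + D(-223) = -773811/2 + (-138 + 2*(-223)) = -773811/2 + (-138 - 446) = -773811/2 - 584 = -774979/2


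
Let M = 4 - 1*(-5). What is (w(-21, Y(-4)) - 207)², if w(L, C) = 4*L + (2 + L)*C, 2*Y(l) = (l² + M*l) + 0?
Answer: 10201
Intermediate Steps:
M = 9 (M = 4 + 5 = 9)
Y(l) = l²/2 + 9*l/2 (Y(l) = ((l² + 9*l) + 0)/2 = (l² + 9*l)/2 = l²/2 + 9*l/2)
w(L, C) = 4*L + C*(2 + L)
(w(-21, Y(-4)) - 207)² = ((2*((½)*(-4)*(9 - 4)) + 4*(-21) + ((½)*(-4)*(9 - 4))*(-21)) - 207)² = ((2*((½)*(-4)*5) - 84 + ((½)*(-4)*5)*(-21)) - 207)² = ((2*(-10) - 84 - 10*(-21)) - 207)² = ((-20 - 84 + 210) - 207)² = (106 - 207)² = (-101)² = 10201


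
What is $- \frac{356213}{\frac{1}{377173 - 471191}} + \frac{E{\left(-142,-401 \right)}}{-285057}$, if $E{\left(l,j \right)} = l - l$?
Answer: $33490433834$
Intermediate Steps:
$E{\left(l,j \right)} = 0$
$- \frac{356213}{\frac{1}{377173 - 471191}} + \frac{E{\left(-142,-401 \right)}}{-285057} = - \frac{356213}{\frac{1}{377173 - 471191}} + \frac{0}{-285057} = - \frac{356213}{\frac{1}{-94018}} + 0 \left(- \frac{1}{285057}\right) = - \frac{356213}{- \frac{1}{94018}} + 0 = \left(-356213\right) \left(-94018\right) + 0 = 33490433834 + 0 = 33490433834$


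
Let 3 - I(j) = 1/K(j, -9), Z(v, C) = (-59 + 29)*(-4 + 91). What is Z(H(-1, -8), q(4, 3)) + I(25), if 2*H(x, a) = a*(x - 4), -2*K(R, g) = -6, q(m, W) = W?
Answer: -7822/3 ≈ -2607.3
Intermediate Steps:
K(R, g) = 3 (K(R, g) = -½*(-6) = 3)
H(x, a) = a*(-4 + x)/2 (H(x, a) = (a*(x - 4))/2 = (a*(-4 + x))/2 = a*(-4 + x)/2)
Z(v, C) = -2610 (Z(v, C) = -30*87 = -2610)
I(j) = 8/3 (I(j) = 3 - 1/3 = 3 - 1*⅓ = 3 - ⅓ = 8/3)
Z(H(-1, -8), q(4, 3)) + I(25) = -2610 + 8/3 = -7822/3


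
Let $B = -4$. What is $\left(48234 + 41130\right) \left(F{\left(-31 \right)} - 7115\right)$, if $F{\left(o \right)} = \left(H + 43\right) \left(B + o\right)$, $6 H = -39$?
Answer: $-749987370$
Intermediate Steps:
$H = - \frac{13}{2}$ ($H = \frac{1}{6} \left(-39\right) = - \frac{13}{2} \approx -6.5$)
$F{\left(o \right)} = -146 + \frac{73 o}{2}$ ($F{\left(o \right)} = \left(- \frac{13}{2} + 43\right) \left(-4 + o\right) = \frac{73 \left(-4 + o\right)}{2} = -146 + \frac{73 o}{2}$)
$\left(48234 + 41130\right) \left(F{\left(-31 \right)} - 7115\right) = \left(48234 + 41130\right) \left(\left(-146 + \frac{73}{2} \left(-31\right)\right) - 7115\right) = 89364 \left(\left(-146 - \frac{2263}{2}\right) - 7115\right) = 89364 \left(- \frac{2555}{2} - 7115\right) = 89364 \left(- \frac{16785}{2}\right) = -749987370$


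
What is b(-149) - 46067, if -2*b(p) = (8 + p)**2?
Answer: -112015/2 ≈ -56008.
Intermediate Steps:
b(p) = -(8 + p)**2/2
b(-149) - 46067 = -(8 - 149)**2/2 - 46067 = -1/2*(-141)**2 - 46067 = -1/2*19881 - 46067 = -19881/2 - 46067 = -112015/2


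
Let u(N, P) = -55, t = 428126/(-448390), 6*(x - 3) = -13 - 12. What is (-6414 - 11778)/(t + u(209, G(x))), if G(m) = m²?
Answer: 339879620/1045399 ≈ 325.12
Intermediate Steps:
x = -7/6 (x = 3 + (-13 - 12)/6 = 3 + (⅙)*(-25) = 3 - 25/6 = -7/6 ≈ -1.1667)
t = -214063/224195 (t = 428126*(-1/448390) = -214063/224195 ≈ -0.95481)
(-6414 - 11778)/(t + u(209, G(x))) = (-6414 - 11778)/(-214063/224195 - 55) = -18192/(-12544788/224195) = -18192*(-224195/12544788) = 339879620/1045399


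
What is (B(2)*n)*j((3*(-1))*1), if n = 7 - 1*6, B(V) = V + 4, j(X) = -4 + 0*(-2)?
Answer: -24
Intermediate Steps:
j(X) = -4 (j(X) = -4 + 0 = -4)
B(V) = 4 + V
n = 1 (n = 7 - 6 = 1)
(B(2)*n)*j((3*(-1))*1) = ((4 + 2)*1)*(-4) = (6*1)*(-4) = 6*(-4) = -24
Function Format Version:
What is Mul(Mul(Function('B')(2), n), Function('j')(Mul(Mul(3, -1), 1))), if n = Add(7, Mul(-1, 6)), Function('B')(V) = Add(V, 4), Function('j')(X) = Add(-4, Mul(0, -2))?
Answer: -24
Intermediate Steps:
Function('j')(X) = -4 (Function('j')(X) = Add(-4, 0) = -4)
Function('B')(V) = Add(4, V)
n = 1 (n = Add(7, -6) = 1)
Mul(Mul(Function('B')(2), n), Function('j')(Mul(Mul(3, -1), 1))) = Mul(Mul(Add(4, 2), 1), -4) = Mul(Mul(6, 1), -4) = Mul(6, -4) = -24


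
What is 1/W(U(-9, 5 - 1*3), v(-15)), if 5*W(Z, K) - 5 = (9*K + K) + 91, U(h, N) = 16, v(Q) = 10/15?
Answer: 15/308 ≈ 0.048701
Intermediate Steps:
v(Q) = ⅔ (v(Q) = 10*(1/15) = ⅔)
W(Z, K) = 96/5 + 2*K (W(Z, K) = 1 + ((9*K + K) + 91)/5 = 1 + (10*K + 91)/5 = 1 + (91 + 10*K)/5 = 1 + (91/5 + 2*K) = 96/5 + 2*K)
1/W(U(-9, 5 - 1*3), v(-15)) = 1/(96/5 + 2*(⅔)) = 1/(96/5 + 4/3) = 1/(308/15) = 15/308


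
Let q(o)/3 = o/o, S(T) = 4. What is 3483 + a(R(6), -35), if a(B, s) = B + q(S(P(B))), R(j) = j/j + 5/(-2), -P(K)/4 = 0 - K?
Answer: 6969/2 ≈ 3484.5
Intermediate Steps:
P(K) = 4*K (P(K) = -4*(0 - K) = -(-4)*K = 4*K)
q(o) = 3 (q(o) = 3*(o/o) = 3*1 = 3)
R(j) = -3/2 (R(j) = 1 + 5*(-1/2) = 1 - 5/2 = -3/2)
a(B, s) = 3 + B (a(B, s) = B + 3 = 3 + B)
3483 + a(R(6), -35) = 3483 + (3 - 3/2) = 3483 + 3/2 = 6969/2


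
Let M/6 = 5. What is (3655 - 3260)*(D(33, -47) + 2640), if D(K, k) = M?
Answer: 1054650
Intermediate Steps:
M = 30 (M = 6*5 = 30)
D(K, k) = 30
(3655 - 3260)*(D(33, -47) + 2640) = (3655 - 3260)*(30 + 2640) = 395*2670 = 1054650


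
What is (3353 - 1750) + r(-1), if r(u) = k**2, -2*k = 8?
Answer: 1619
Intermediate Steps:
k = -4 (k = -1/2*8 = -4)
r(u) = 16 (r(u) = (-4)**2 = 16)
(3353 - 1750) + r(-1) = (3353 - 1750) + 16 = 1603 + 16 = 1619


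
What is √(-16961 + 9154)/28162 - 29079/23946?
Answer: -9693/7982 + I*√7807/28162 ≈ -1.2144 + 0.0031375*I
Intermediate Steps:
√(-16961 + 9154)/28162 - 29079/23946 = √(-7807)*(1/28162) - 29079*1/23946 = (I*√7807)*(1/28162) - 9693/7982 = I*√7807/28162 - 9693/7982 = -9693/7982 + I*√7807/28162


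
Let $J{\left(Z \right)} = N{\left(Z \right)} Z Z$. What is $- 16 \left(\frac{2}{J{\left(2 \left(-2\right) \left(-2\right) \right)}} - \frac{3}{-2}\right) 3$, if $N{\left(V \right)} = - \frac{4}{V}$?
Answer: $-69$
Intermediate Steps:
$J{\left(Z \right)} = - 4 Z$ ($J{\left(Z \right)} = - \frac{4}{Z} Z Z = - 4 Z$)
$- 16 \left(\frac{2}{J{\left(2 \left(-2\right) \left(-2\right) \right)}} - \frac{3}{-2}\right) 3 = - 16 \left(\frac{2}{\left(-4\right) 2 \left(-2\right) \left(-2\right)} - \frac{3}{-2}\right) 3 = - 16 \left(\frac{2}{\left(-4\right) \left(\left(-4\right) \left(-2\right)\right)} - - \frac{3}{2}\right) 3 = - 16 \left(\frac{2}{\left(-4\right) 8} + \frac{3}{2}\right) 3 = - 16 \left(\frac{2}{-32} + \frac{3}{2}\right) 3 = - 16 \left(2 \left(- \frac{1}{32}\right) + \frac{3}{2}\right) 3 = - 16 \left(- \frac{1}{16} + \frac{3}{2}\right) 3 = \left(-16\right) \frac{23}{16} \cdot 3 = \left(-23\right) 3 = -69$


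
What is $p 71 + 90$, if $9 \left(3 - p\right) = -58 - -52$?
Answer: $\frac{1051}{3} \approx 350.33$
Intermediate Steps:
$p = \frac{11}{3}$ ($p = 3 - \frac{-58 - -52}{9} = 3 - \frac{-58 + 52}{9} = 3 - - \frac{2}{3} = 3 + \frac{2}{3} = \frac{11}{3} \approx 3.6667$)
$p 71 + 90 = \frac{11}{3} \cdot 71 + 90 = \frac{781}{3} + 90 = \frac{1051}{3}$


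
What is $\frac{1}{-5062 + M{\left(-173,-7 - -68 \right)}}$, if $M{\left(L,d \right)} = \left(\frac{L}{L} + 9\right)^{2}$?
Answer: $- \frac{1}{4962} \approx -0.00020153$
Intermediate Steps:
$M{\left(L,d \right)} = 100$ ($M{\left(L,d \right)} = \left(1 + 9\right)^{2} = 10^{2} = 100$)
$\frac{1}{-5062 + M{\left(-173,-7 - -68 \right)}} = \frac{1}{-5062 + 100} = \frac{1}{-4962} = - \frac{1}{4962}$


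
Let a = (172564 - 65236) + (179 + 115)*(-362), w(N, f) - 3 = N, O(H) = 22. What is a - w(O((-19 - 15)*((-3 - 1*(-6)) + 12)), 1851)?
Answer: 875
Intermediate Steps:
w(N, f) = 3 + N
a = 900 (a = 107328 + 294*(-362) = 107328 - 106428 = 900)
a - w(O((-19 - 15)*((-3 - 1*(-6)) + 12)), 1851) = 900 - (3 + 22) = 900 - 1*25 = 900 - 25 = 875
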